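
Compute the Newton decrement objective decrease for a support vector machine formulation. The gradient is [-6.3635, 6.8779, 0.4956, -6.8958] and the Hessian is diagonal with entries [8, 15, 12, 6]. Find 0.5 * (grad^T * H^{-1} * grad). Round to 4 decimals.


Step 1: H is diagonal, so H^(-1) * g = [-0.7954, 0.4585, 0.0413, -1.1493].
Step 2: g^T H^(-1) g = sum_i g_i^2 / H_ii
  = (-6.3635)^2/8 + (6.8779)^2/15 + (0.4956)^2/12 + (-6.8958)^2/6
  = 5.0618 + 3.1537 + 0.0205 + 7.9253 = 16.1613
Step 3: Objective decrease = 0.5 * g^T H^(-1) g = 8.0806


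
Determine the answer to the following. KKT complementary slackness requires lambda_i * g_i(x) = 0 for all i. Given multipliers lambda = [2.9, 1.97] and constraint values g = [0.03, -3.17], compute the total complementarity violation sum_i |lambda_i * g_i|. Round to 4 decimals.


KKT complementary slackness check:
lambda_1 * g_1 = 2.9 * 0.03 = 0.087
lambda_2 * g_2 = 1.97 * -3.17 = -6.2449
Total violation = 0.087 + 6.2449 = 6.3319


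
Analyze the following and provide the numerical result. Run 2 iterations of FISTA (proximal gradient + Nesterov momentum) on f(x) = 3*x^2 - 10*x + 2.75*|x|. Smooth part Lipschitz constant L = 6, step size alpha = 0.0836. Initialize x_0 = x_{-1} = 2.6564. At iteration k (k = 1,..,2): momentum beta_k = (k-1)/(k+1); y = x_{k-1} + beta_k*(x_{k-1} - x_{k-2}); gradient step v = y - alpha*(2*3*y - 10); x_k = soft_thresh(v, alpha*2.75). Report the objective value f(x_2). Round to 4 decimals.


FISTA on f(x) = 3*x^2 - 10*x + 2.75*|x|
L = 6, alpha = 0.0836
Iteration 1: beta = 0.0, y = 2.6564 + 0.0*(2.6564 - 2.6564) = 2.6564
  grad(y) = 5.9384, v = y - alpha*grad = 2.1599
  prox(v) = soft_thresh(2.1599, 0.2299) = 1.93
Iteration 2: beta = 0.3333, y = 1.93 + 0.3333*(1.93 - 2.6564) = 1.6879
  grad(y) = 0.1276, v = y - alpha*grad = 1.6773
  prox(v) = soft_thresh(1.6773, 0.2299) = 1.4474
f(x_2) = 3*1.4474^2 - 10*1.4474 + 2.75*|1.4474| = -4.2088


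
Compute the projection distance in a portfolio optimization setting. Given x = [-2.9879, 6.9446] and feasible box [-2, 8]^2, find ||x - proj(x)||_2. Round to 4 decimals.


Project each component onto [-2, 8].
clip(-2.9879) = -2.0, clip(6.9446) = 6.9446
Projection = [-2.0, 6.9446]
Squared diffs: [0.9759, 0.0]
Distance = sqrt(0.9759) = 0.9879


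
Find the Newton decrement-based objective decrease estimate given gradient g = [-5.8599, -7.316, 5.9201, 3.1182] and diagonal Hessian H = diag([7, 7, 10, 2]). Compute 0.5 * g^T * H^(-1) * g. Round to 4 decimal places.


Step 1: H is diagonal, so H^(-1) * g = [-0.8371, -1.0451, 0.592, 1.5591].
Step 2: g^T H^(-1) g = sum_i g_i^2 / H_ii
  = (-5.8599)^2/7 + (-7.316)^2/7 + (5.9201)^2/10 + (3.1182)^2/2
  = 4.9055 + 7.6463 + 3.5048 + 4.8616 = 20.9181
Step 3: Objective decrease = 0.5 * g^T H^(-1) g = 10.459


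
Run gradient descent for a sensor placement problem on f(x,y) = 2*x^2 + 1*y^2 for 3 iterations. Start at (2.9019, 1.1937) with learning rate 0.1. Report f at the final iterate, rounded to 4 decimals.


Gradient descent on f(x,y) = 2*x^2 + 1*y^2.
Starting point: (2.9019, 1.1937), alpha = 0.1
Step 1: grad_x = 2*2*2.9019 = 11.6076, grad_y = 2*1*1.1937 = 2.3874
  x_1 = 2.9019 - 0.1*11.6076 = 1.7411
  y_1 = 1.1937 - 0.1*2.3874 = 0.955
Step 2: grad_x = 2*2*1.7411 = 6.9646, grad_y = 2*1*0.955 = 1.9099
  x_2 = 1.7411 - 0.1*6.9646 = 1.0447
  y_2 = 0.955 - 0.1*1.9099 = 0.764
Step 3: grad_x = 2*2*1.0447 = 4.1787, grad_y = 2*1*0.764 = 1.5279
  x_3 = 1.0447 - 0.1*4.1787 = 0.6268
  y_3 = 0.764 - 0.1*1.5279 = 0.6112
f(0.6268, 0.6112) = 2*0.6268^2 + 1*0.6112^2 = 1.1593


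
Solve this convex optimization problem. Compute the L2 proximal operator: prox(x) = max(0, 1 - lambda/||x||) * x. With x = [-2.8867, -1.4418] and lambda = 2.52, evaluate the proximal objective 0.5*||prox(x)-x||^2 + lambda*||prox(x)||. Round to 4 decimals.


Step 1: Compute ||x||.
||x|| = 3.2267
Step 2: Compute scaling factor.
scale = max(0, 1 - 2.52/3.2267) = 0.219
Step 3: prox(x) = [-0.6323, -0.3158]
||prox(x)|| = 0.7067
Step 4: Proximal objective.
0.5*||prox-x||^2 = 3.1752
lambda*||prox|| = 1.7809
Total = 4.9562


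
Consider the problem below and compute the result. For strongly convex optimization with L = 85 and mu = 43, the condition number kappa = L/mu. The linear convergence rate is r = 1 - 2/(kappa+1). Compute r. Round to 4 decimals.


Step 1: Compute the condition number.
kappa = L/mu = 85/43 = 1.9767
Step 2: Compute the convergence rate.
r = 1 - 2/(kappa + 1) = 1 - 2*mu/(L + mu) = (L - mu)/(L + mu) = 42/128 = 0.3281


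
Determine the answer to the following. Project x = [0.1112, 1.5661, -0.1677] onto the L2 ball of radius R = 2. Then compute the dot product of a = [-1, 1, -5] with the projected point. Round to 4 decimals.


Step 1: Compute ||x|| (intermediates to 6 decimals).
||x|| = sqrt(0.1112^2 + 1.5661^2 + (-0.1677)^2) = 1.578974
Step 2: Project.
Since ||x|| <= R, proj = x (no scaling needed).
proj(x) = [0.1112, 1.5661, -0.1677]
Step 3: Dot product.
a^T * proj(x) = -1*0.1112 + 1*1.5661 - 5*(-0.1677) = 2.2934


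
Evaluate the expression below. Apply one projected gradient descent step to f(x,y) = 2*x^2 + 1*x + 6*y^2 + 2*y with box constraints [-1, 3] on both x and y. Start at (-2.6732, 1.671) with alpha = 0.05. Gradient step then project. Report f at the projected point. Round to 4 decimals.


Step 1: Compute gradient at (-2.6732, 1.671).
grad_x = 2*2*-2.6732 + 1 = -9.6928
grad_y = 2*6*1.671 + 2 = 22.052
Step 2: Gradient step.
x_raw = -2.6732 - 0.05*-9.6928 = -2.1886
y_raw = 1.671 - 0.05*22.052 = 0.5684
Step 3: Project onto [-1, 3].
x_proj = clip(-2.1886) = -1.0
y_proj = clip(0.5684) = 0.5684
Step 4: Evaluate f.
f(-1.0, 0.5684) = 4.0753


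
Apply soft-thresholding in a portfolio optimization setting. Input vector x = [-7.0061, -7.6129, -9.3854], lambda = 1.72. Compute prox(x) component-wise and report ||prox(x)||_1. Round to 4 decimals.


Soft-thresholding with lambda = 1.72:
prox(-7.0061) = sign(-7.0061)*max(|-7.0061| - 1.72, 0) = -5.2861
prox(-7.6129) = sign(-7.6129)*max(|-7.6129| - 1.72, 0) = -5.8929
prox(-9.3854) = sign(-9.3854)*max(|-9.3854| - 1.72, 0) = -7.6654
prox(x) = [-5.2861, -5.8929, -7.6654]
||prox(x)||_1 = 5.2861 + 5.8929 + 7.6654 = 18.8444


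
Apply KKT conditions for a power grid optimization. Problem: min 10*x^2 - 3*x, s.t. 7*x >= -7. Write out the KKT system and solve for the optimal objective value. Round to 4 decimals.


Step 1: Try lambda = 0 (constraint inactive).
Stationarity: 2*10*x - 3 = 0
x* = 3/(2*10) = 0.15
Check constraint: 7*0.15 = 1.05 >= -7 -- satisfied.
Step 2: Compute optimal value.
f(x*) = 10*0.15^2 - 3*0.15 = -0.225


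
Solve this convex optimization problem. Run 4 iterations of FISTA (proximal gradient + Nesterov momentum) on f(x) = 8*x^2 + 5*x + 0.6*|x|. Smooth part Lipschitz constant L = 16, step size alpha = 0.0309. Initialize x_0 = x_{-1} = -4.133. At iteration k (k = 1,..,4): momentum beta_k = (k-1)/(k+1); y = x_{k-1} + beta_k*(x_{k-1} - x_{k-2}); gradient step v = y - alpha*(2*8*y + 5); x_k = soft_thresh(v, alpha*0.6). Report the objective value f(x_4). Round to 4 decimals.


FISTA on f(x) = 8*x^2 + 5*x + 0.6*|x|
L = 16, alpha = 0.0309
Iteration 1: beta = 0.0, y = -4.133 + 0.0*(-4.133 + 4.133) = -4.133
  grad(y) = -61.128, v = y - alpha*grad = -2.2441
  prox(v) = soft_thresh(-2.2441, 0.0185) = -2.2256
Iteration 2: beta = 0.3333, y = -2.2256 + 0.3333*(-2.2256 + 4.133) = -1.5898
  grad(y) = -20.4369, v = y - alpha*grad = -0.9583
  prox(v) = soft_thresh(-0.9583, 0.0185) = -0.9398
Iteration 3: beta = 0.5, y = -0.9398 + 0.5*(-0.9398 + 2.2256) = -0.2968
  grad(y) = 0.2505, v = y - alpha*grad = -0.3046
  prox(v) = soft_thresh(-0.3046, 0.0185) = -0.286
Iteration 4: beta = 0.6, y = -0.286 + 0.6*(-0.286 + 0.9398) = 0.1062
  grad(y) = 6.699, v = y - alpha*grad = -0.1008
  prox(v) = soft_thresh(-0.1008, 0.0185) = -0.0823
f(x_4) = 8*(-0.0823)^2 + 5*(-0.0823) + 0.6*|-0.0823| = -0.3078


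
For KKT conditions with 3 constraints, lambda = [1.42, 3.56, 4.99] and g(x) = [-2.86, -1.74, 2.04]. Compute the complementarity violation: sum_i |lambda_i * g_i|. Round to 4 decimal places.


KKT complementary slackness check:
lambda_1 * g_1 = 1.42 * -2.86 = -4.0612
lambda_2 * g_2 = 3.56 * -1.74 = -6.1944
lambda_3 * g_3 = 4.99 * 2.04 = 10.1796
Total violation = 4.0612 + 6.1944 + 10.1796 = 20.4352


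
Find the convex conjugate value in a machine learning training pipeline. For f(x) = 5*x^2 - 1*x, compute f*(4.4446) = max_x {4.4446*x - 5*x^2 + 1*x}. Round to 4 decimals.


f*(y) = sup_x {y*x - a*x^2 - b*x} = sup_x {(y-b)*x - a*x^2}
FOC: (y - b) - 2a*x = 0 => x* = (y - b)/(2a)
x* = (4.4446 + 1)/(2*5) = 0.5445
f*(4.4446) = (y-b)^2/(4a) = (4.4446 + 1)^2/(4*5)
= 29.6437/20 = 1.4822


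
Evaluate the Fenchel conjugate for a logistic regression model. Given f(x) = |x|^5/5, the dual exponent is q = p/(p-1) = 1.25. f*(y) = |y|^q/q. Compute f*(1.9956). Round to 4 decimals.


The conjugate exponent q satisfies 1/p + 1/q = 1.
p = 5, so q = 5/(5 - 1) = 1.25
|y|^q = 1.9956^1.25 = 2.3719
f*(1.9956) = 2.3719 / 1.25 = 1.8975


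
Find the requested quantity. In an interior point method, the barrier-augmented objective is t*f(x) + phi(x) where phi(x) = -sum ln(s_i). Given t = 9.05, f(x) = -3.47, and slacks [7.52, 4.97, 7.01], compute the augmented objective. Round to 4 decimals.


Step 1: Compute log-barrier.
ln values: [2.0176, 1.6034, 1.9473]
phi = -(2.0176 + 1.6034 + 1.9473) = -5.5683
Step 2: Compute augmented objective.
t*f(x) = 9.05*-3.47 = -31.4035
Total = -31.4035 - 5.5683 = -36.9718


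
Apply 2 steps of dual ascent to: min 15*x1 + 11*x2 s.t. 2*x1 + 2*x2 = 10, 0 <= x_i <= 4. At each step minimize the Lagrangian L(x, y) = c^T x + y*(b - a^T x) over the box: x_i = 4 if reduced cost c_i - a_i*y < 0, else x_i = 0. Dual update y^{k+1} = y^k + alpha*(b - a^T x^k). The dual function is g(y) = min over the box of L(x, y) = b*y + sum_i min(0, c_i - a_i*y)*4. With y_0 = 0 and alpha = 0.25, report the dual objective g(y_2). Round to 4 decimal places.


Dual ascent for LP: min 15*x1 + 11*x2, 2*x1 + 2*x2 = 10, 0 <= x_i <= 4
Step 1: y^k = 0.0, reduced costs: (15.0, 11.0)
  x^k = (0.0, 0.0), subgradient = b - a^T x = 10.0
  y^{k+1} = 0.0 + 0.25*10.0 = 2.5
Step 2: y^k = 2.5, reduced costs: (10.0, 6.0)
  x^k = (0.0, 0.0), subgradient = b - a^T x = 10.0
  y^{k+1} = 2.5 + 0.25*10.0 = 5.0
Dual objective at y_2 = 5.0: reduced costs (5.0, 1.0), box minimizer x = (0.0, 0.0)
g(y_2) = b*y + (c1 - a1*y)*x1 + (c2 - a2*y)*x2 = 10*5.0 + 5.0*0.0 + 1.0*0.0 = 50.0 + 0.0 + 0.0 = 50.0


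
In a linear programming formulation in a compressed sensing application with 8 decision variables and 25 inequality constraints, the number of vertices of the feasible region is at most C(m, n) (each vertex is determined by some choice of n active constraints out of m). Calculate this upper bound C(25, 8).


Each vertex corresponds to some choice of n active constraints out of m, so the number of vertices is at most C(m, n) = m! / (n!(m-n)!).
m = 25, n = 8
Numerator: 25 * 24 * 23 * 22 * 21 * 20 * 19 * 18
Denominator: 8! = 40320
C(25, 8) = 1081575


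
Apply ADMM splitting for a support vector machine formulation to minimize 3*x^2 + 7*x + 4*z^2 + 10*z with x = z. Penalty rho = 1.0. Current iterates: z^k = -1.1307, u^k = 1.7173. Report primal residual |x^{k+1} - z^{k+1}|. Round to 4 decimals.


ADMM iteration with rho = 1.0, z^k = -1.1307, u^k = 1.7173
Step 1: x-update.
Minimize 3*x^2 + 7*x + (1.0/2)*(x + 1.1307 + 1.7173)^2
FOC: (2*3 + 1.0)*x = -7 + 1.0*(-1.1307 - 1.7173)
x^{k+1} = -1.4069
Step 2: z-update.
Minimize 4*z^2 + 10*z + (1.0/2)*(-1.4069 - z + 1.7173)^2
FOC: (2*4 + 1.0)*z = -10 + 1.0*(-1.4069 + 1.7173)
z^{k+1} = -1.0766
Step 3: u-update.
u^{k+1} = 1.7173 - 1.4069 + 1.0766 = 1.3871
Step 4: Primal residual = |-1.4069 + 1.0766| = 0.3302


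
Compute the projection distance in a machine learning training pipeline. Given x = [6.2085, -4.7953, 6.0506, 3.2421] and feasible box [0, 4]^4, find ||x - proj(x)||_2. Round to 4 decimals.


Project each component onto [0, 4].
clip(6.2085) = 4.0, clip(-4.7953) = 0.0, clip(6.0506) = 4.0, clip(3.2421) = 3.2421
Projection = [4.0, 0.0, 4.0, 3.2421]
Squared diffs: [4.8775, 22.9949, 4.205, 0.0]
Distance = sqrt(32.0774) = 5.6637


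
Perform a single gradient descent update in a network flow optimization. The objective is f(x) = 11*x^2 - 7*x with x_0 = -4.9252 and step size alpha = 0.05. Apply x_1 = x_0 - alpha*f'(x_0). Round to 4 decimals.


We compute the gradient at x_0 and apply the update.
f'(x) = 22*x - 7
f'(-4.9252) = 22*-4.9252 - 7 = -115.3544
x_1 = -4.9252 - 0.05*-115.3544 = 0.8425


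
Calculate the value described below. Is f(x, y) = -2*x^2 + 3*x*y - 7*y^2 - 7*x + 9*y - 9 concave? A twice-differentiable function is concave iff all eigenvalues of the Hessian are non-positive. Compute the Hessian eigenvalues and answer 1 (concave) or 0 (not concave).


The Hessian of f(x,y) = -2*x^2 + 3*x*y - 7*y^2 - 7*x + 9*y - 9 is:
H = [[-4, 3], [3, -14]]
Trace = -4 - 14 = -18
Determinant = -4*-14 - (3)^2 = 47
Discriminant = (-18)^2 - 4*47 = 136.0
Eigenvalues: lambda_1 = -14.831, lambda_2 = -3.169
The function is concave.

1


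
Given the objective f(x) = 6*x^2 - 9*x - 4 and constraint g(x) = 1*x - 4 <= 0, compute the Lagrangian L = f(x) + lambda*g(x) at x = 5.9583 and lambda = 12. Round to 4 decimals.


Step 1: Evaluate f(x).
f(5.9583) = 6*5.9583^2 - 9*5.9583 - 4 = 155.3833
Step 2: Evaluate g(x).
g(5.9583) = 1*5.9583 - 4 = 1.9583
Step 3: Compute Lagrangian.
L = 155.3833 + 12*1.9583 = 178.8829


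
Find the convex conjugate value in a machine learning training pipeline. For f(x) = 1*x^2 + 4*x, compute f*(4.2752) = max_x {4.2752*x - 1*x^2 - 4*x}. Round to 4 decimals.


f*(y) = sup_x {y*x - a*x^2 - b*x} = sup_x {(y-b)*x - a*x^2}
FOC: (y - b) - 2a*x = 0 => x* = (y - b)/(2a)
x* = (4.2752 - 4)/(2*1) = 0.1376
f*(4.2752) = (y-b)^2/(4a) = (4.2752 - 4)^2/(4*1)
= 0.0757/4 = 0.0189


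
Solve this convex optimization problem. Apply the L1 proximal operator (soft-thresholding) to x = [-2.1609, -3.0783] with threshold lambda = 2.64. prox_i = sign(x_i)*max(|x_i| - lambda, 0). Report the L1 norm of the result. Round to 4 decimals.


Soft-thresholding with lambda = 2.64:
prox(-2.1609) = sign(-2.1609)*max(|-2.1609| - 2.64, 0) = 0.0
prox(-3.0783) = sign(-3.0783)*max(|-3.0783| - 2.64, 0) = -0.4383
prox(x) = [0.0, -0.4383]
||prox(x)||_1 = 0.0 + 0.4383 = 0.4383


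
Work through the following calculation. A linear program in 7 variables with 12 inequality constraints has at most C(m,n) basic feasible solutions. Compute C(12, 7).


Each vertex corresponds to some choice of n active constraints out of m, so the number of vertices is at most C(m, n) = m! / (n!(m-n)!).
m = 12, n = 7
Numerator: 12 * 11 * 10 * 9 * 8 * 7 * 6
Denominator: 7! = 5040
C(12, 7) = 792


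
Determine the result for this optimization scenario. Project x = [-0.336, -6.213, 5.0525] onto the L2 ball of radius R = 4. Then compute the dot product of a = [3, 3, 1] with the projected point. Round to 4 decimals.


Step 1: Compute ||x|| (intermediates to 6 decimals).
||x|| = sqrt((-0.336)^2 + (-6.213)^2 + 5.0525^2) = 8.015112
Step 2: Project.
Since ||x|| > R, scale = R/||x|| = 4/8.015112 = 0.499057, proj(x) = scale * x
proj(x) = [-0.167683, -3.100641, 2.521485]
Step 3: Dot product.
a^T * proj(x) = 3*(-0.167683) + 3*(-3.100641) + 1*2.521485 = -7.2835


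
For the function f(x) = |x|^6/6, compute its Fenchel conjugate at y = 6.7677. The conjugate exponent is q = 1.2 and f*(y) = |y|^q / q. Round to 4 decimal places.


The conjugate exponent q satisfies 1/p + 1/q = 1.
p = 6, so q = 6/(6 - 1) = 1.2
|y|^q = 6.7677^1.2 = 9.9204
f*(6.7677) = 9.9204 / 1.2 = 8.267


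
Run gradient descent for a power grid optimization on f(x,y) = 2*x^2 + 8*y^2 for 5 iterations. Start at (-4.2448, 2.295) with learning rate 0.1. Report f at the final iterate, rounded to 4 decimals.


Gradient descent on f(x,y) = 2*x^2 + 8*y^2.
Starting point: (-4.2448, 2.295), alpha = 0.1
Step 1: grad_x = 2*2*-4.2448 = -16.9792, grad_y = 2*8*2.295 = 36.72
  x_1 = -4.2448 - 0.1*-16.9792 = -2.5469
  y_1 = 2.295 - 0.1*36.72 = -1.377
Step 2: grad_x = 2*2*-2.5469 = -10.1875, grad_y = 2*8*-1.377 = -22.032
  x_2 = -2.5469 - 0.1*-10.1875 = -1.5281
  y_2 = -1.377 - 0.1*-22.032 = 0.8262
Step 3: grad_x = 2*2*-1.5281 = -6.1125, grad_y = 2*8*0.8262 = 13.2192
  x_3 = -1.5281 - 0.1*-6.1125 = -0.9169
  y_3 = 0.8262 - 0.1*13.2192 = -0.4957
Step 4: grad_x = 2*2*-0.9169 = -3.6675, grad_y = 2*8*-0.4957 = -7.9315
  x_4 = -0.9169 - 0.1*-3.6675 = -0.5501
  y_4 = -0.4957 - 0.1*-7.9315 = 0.2974
Step 5: grad_x = 2*2*-0.5501 = -2.2005, grad_y = 2*8*0.2974 = 4.7589
  x_5 = -0.5501 - 0.1*-2.2005 = -0.3301
  y_5 = 0.2974 - 0.1*4.7589 = -0.1785
f(-0.3301, -0.1785) = 2*(-0.3301)^2 + 8*(-0.1785)^2 = 0.4727


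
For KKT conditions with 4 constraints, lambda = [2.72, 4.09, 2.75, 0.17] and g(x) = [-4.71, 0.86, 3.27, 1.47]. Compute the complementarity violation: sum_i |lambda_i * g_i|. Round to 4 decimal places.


KKT complementary slackness check:
lambda_1 * g_1 = 2.72 * -4.71 = -12.8112
lambda_2 * g_2 = 4.09 * 0.86 = 3.5174
lambda_3 * g_3 = 2.75 * 3.27 = 8.9925
lambda_4 * g_4 = 0.17 * 1.47 = 0.2499
Total violation = 12.8112 + 3.5174 + 8.9925 + 0.2499 = 25.571


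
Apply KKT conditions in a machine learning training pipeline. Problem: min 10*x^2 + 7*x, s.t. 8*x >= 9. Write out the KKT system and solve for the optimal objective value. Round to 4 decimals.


Step 1: Try lambda = 0 (constraint inactive).
x_unc = -7/(2*10) = -0.35
Check: 8*-0.35 = -2.8 < 9 -- violated!
Step 2: Constraint must be active: 8*x = 9
x* = 9/8 = 1.125
lambda = (2*10*1.125 + 7)/8 = 3.6875
Step 3: Compute optimal value.
f(x*) = 10*1.125^2 + 7*1.125 = 20.5313


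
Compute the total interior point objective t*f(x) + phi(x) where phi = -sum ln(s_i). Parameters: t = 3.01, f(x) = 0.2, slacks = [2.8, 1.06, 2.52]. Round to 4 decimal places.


Step 1: Compute log-barrier.
ln values: [1.0296, 0.0583, 0.9243]
phi = -(1.0296 + 0.0583 + 0.9243) = -2.0121
Step 2: Compute augmented objective.
t*f(x) = 3.01*0.2 = 0.602
Total = 0.602 - 2.0121 = -1.4101


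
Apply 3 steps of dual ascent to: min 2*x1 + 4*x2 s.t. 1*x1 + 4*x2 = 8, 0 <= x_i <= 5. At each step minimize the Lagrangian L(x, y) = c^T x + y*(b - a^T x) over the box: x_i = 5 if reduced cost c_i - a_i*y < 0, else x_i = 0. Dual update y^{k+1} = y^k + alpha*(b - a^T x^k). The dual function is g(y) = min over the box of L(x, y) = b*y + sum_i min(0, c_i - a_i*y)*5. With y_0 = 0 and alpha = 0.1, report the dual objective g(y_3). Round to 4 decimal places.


Dual ascent for LP: min 2*x1 + 4*x2, 1*x1 + 4*x2 = 8, 0 <= x_i <= 5
Step 1: y^k = 0.0, reduced costs: (2.0, 4.0)
  x^k = (0.0, 0.0), subgradient = b - a^T x = 8.0
  y^{k+1} = 0.0 + 0.1*8.0 = 0.8
Step 2: y^k = 0.8, reduced costs: (1.2, 0.8)
  x^k = (0.0, 0.0), subgradient = b - a^T x = 8.0
  y^{k+1} = 0.8 + 0.1*8.0 = 1.6
Step 3: y^k = 1.6, reduced costs: (0.4, -2.4)
  x^k = (0.0, 5.0), subgradient = b - a^T x = -12.0
  y^{k+1} = 1.6 + 0.1*-12.0 = 0.4
Dual objective at y_3 = 0.4: reduced costs (1.6, 2.4), box minimizer x = (0.0, 0.0)
g(y_3) = b*y + (c1 - a1*y)*x1 + (c2 - a2*y)*x2 = 8*0.4 + 1.6*0.0 + 2.4*0.0 = 3.2 + 0.0 + 0.0 = 3.2


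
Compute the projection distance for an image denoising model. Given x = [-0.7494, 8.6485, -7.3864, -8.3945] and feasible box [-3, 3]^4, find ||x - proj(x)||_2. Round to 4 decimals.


Project each component onto [-3, 3].
clip(-0.7494) = -0.7494, clip(8.6485) = 3.0, clip(-7.3864) = -3.0, clip(-8.3945) = -3.0
Projection = [-0.7494, 3.0, -3.0, -3.0]
Squared diffs: [0.0, 31.9056, 19.2405, 29.1006]
Distance = sqrt(80.2467) = 8.9581


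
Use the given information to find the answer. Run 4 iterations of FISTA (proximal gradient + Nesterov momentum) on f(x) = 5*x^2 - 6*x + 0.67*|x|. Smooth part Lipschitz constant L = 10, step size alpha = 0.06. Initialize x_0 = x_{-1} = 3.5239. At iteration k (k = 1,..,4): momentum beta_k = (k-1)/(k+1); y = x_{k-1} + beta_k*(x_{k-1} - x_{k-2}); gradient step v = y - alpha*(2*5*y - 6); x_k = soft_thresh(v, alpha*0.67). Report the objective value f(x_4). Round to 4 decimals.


FISTA on f(x) = 5*x^2 - 6*x + 0.67*|x|
L = 10, alpha = 0.06
Iteration 1: beta = 0.0, y = 3.5239 + 0.0*(3.5239 - 3.5239) = 3.5239
  grad(y) = 29.239, v = y - alpha*grad = 1.7696
  prox(v) = soft_thresh(1.7696, 0.0402) = 1.7294
Iteration 2: beta = 0.3333, y = 1.7294 + 0.3333*(1.7294 - 3.5239) = 1.1312
  grad(y) = 5.3118, v = y - alpha*grad = 0.8125
  prox(v) = soft_thresh(0.8125, 0.0402) = 0.7723
Iteration 3: beta = 0.5, y = 0.7723 + 0.5*(0.7723 - 1.7294) = 0.2937
  grad(y) = -3.0627, v = y - alpha*grad = 0.4775
  prox(v) = soft_thresh(0.4775, 0.0402) = 0.4373
Iteration 4: beta = 0.6, y = 0.4373 + 0.6*(0.4373 - 0.7723) = 0.2363
  grad(y) = -3.637, v = y - alpha*grad = 0.4545
  prox(v) = soft_thresh(0.4545, 0.0402) = 0.4143
f(x_4) = 5*0.4143^2 - 6*0.4143 + 0.67*|0.4143| = -1.35


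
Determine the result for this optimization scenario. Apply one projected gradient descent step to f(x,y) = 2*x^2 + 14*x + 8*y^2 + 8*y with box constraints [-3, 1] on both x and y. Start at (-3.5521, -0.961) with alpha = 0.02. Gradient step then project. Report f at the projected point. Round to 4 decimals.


Step 1: Compute gradient at (-3.5521, -0.961).
grad_x = 2*2*-3.5521 + 14 = -0.2084
grad_y = 2*8*-0.961 + 8 = -7.376
Step 2: Gradient step.
x_raw = -3.5521 - 0.02*-0.2084 = -3.5479
y_raw = -0.961 - 0.02*-7.376 = -0.8135
Step 3: Project onto [-3, 1].
x_proj = clip(-3.5479) = -3.0
y_proj = clip(-0.8135) = -0.8135
Step 4: Evaluate f.
f(-3.0, -0.8135) = -25.2138


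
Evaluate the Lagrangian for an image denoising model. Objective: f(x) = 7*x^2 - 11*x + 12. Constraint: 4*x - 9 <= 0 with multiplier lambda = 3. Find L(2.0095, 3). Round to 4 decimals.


Step 1: Evaluate f(x).
f(2.0095) = 7*2.0095^2 - 11*2.0095 + 12 = 18.1621
Step 2: Evaluate g(x).
g(2.0095) = 4*2.0095 - 9 = -0.962
Step 3: Compute Lagrangian.
L = 18.1621 + 3*-0.962 = 15.2761


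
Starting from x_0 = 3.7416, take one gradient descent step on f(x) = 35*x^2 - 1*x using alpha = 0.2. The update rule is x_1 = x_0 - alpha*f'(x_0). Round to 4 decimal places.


We compute the gradient at x_0 and apply the update.
f'(x) = 70*x - 1
f'(3.7416) = 70*3.7416 - 1 = 260.912
x_1 = 3.7416 - 0.2*260.912 = -48.4408


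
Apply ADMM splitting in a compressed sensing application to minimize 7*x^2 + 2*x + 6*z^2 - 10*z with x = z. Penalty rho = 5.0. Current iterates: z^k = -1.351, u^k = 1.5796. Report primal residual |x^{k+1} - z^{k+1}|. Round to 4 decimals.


ADMM iteration with rho = 5.0, z^k = -1.351, u^k = 1.5796
Step 1: x-update.
Minimize 7*x^2 + 2*x + (5.0/2)*(x + 1.351 + 1.5796)^2
FOC: (2*7 + 5.0)*x = -2 + 5.0*(-1.351 - 1.5796)
x^{k+1} = -0.8765
Step 2: z-update.
Minimize 6*z^2 - 10*z + (5.0/2)*(-0.8765 - z + 1.5796)^2
FOC: (2*6 + 5.0)*z = 10 + 5.0*(-0.8765 + 1.5796)
z^{k+1} = 0.795
Step 3: u-update.
u^{k+1} = 1.5796 - 0.8765 - 0.795 = -0.0919
Step 4: Primal residual = |-0.8765 - 0.795| = 1.6715


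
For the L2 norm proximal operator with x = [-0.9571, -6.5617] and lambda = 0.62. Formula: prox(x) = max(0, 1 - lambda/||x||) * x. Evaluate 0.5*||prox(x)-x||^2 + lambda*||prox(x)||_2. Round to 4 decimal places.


Step 1: Compute ||x||.
||x|| = 6.6311
Step 2: Compute scaling factor.
scale = max(0, 1 - 0.62/6.6311) = 0.9065
Step 3: prox(x) = [-0.8676, -5.9482]
||prox(x)|| = 6.0111
Step 4: Proximal objective.
0.5*||prox-x||^2 = 0.1922
lambda*||prox|| = 3.7269
Total = 3.9191


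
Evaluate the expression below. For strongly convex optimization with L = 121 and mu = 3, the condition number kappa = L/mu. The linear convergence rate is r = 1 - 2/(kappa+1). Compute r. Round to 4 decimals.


Step 1: Compute the condition number.
kappa = L/mu = 121/3 = 40.3333
Step 2: Compute the convergence rate.
r = 1 - 2/(kappa + 1) = 1 - 2*mu/(L + mu) = (L - mu)/(L + mu) = 118/124 = 0.9516


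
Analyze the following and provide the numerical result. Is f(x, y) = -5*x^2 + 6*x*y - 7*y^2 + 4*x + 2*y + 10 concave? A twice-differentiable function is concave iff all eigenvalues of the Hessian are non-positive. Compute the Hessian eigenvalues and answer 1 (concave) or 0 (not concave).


The Hessian of f(x,y) = -5*x^2 + 6*x*y - 7*y^2 + 4*x + 2*y + 10 is:
H = [[-10, 6], [6, -14]]
Trace = -10 - 14 = -24
Determinant = -10*-14 - (6)^2 = 104
Discriminant = (-24)^2 - 4*104 = 160.0
Eigenvalues: lambda_1 = -18.3246, lambda_2 = -5.6754
The function is concave.

1


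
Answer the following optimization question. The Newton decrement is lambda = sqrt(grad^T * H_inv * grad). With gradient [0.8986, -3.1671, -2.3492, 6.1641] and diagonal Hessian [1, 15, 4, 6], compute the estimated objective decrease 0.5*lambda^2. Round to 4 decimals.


Step 1: H is diagonal, so H^(-1) * g = [0.8986, -0.2111, -0.5873, 1.0274].
Step 2: g^T H^(-1) g = sum_i g_i^2 / H_ii
  = (0.8986)^2/1 + (-3.1671)^2/15 + (-2.3492)^2/4 + (6.1641)^2/6
  = 0.8075 + 0.6687 + 1.3797 + 6.3327 = 9.1886
Step 3: Objective decrease = 0.5 * g^T H^(-1) g = 4.5943


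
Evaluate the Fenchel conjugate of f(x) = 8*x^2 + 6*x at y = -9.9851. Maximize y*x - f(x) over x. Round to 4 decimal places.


f*(y) = sup_x {y*x - a*x^2 - b*x} = sup_x {(y-b)*x - a*x^2}
FOC: (y - b) - 2a*x = 0 => x* = (y - b)/(2a)
x* = (-9.9851 - 6)/(2*8) = -0.9991
f*(-9.9851) = (y-b)^2/(4a) = (-9.9851 - 6)^2/(4*8)
= 255.5234/32 = 7.9851


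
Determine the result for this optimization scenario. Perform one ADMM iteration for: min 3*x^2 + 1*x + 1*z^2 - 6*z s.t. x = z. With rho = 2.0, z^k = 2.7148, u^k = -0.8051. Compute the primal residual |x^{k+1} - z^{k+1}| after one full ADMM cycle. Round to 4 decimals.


ADMM iteration with rho = 2.0, z^k = 2.7148, u^k = -0.8051
Step 1: x-update.
Minimize 3*x^2 + 1*x + (2.0/2)*(x - 2.7148 - 0.8051)^2
FOC: (2*3 + 2.0)*x = -1 + 2.0*(2.7148 + 0.8051)
x^{k+1} = 0.755
Step 2: z-update.
Minimize 1*z^2 - 6*z + (2.0/2)*(0.755 - z - 0.8051)^2
FOC: (2*1 + 2.0)*z = 6 + 2.0*(0.755 - 0.8051)
z^{k+1} = 1.4749
Step 3: u-update.
u^{k+1} = -0.8051 + 0.755 - 1.4749 = -1.5251
Step 4: Primal residual = |0.755 - 1.4749| = 0.72


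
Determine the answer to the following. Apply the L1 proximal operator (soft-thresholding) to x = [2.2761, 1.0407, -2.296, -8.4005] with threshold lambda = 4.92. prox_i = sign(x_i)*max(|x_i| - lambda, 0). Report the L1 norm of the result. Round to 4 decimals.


Soft-thresholding with lambda = 4.92:
prox(2.2761) = sign(2.2761)*max(|2.2761| - 4.92, 0) = 0.0
prox(1.0407) = sign(1.0407)*max(|1.0407| - 4.92, 0) = 0.0
prox(-2.296) = sign(-2.296)*max(|-2.296| - 4.92, 0) = 0.0
prox(-8.4005) = sign(-8.4005)*max(|-8.4005| - 4.92, 0) = -3.4805
prox(x) = [0.0, 0.0, 0.0, -3.4805]
||prox(x)||_1 = 0.0 + 0.0 + 0.0 + 3.4805 = 3.4805


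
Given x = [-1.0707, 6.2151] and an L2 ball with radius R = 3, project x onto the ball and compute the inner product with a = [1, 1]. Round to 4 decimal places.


Step 1: Compute ||x|| (intermediates to 6 decimals).
||x|| = sqrt((-1.0707)^2 + 6.2151^2) = 6.306653
Step 2: Project.
Since ||x|| > R, scale = R/||x|| = 3/6.306653 = 0.475688, proj(x) = scale * x
proj(x) = [-0.509319, 2.956448]
Step 3: Dot product.
a^T * proj(x) = 1*(-0.509319) + 1*2.956448 = 2.4471


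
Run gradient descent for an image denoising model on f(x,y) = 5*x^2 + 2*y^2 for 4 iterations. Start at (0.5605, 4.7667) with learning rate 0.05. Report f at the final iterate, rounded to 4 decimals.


Gradient descent on f(x,y) = 5*x^2 + 2*y^2.
Starting point: (0.5605, 4.7667), alpha = 0.05
Step 1: grad_x = 2*5*0.5605 = 5.605, grad_y = 2*2*4.7667 = 19.0668
  x_1 = 0.5605 - 0.05*5.605 = 0.2803
  y_1 = 4.7667 - 0.05*19.0668 = 3.8134
Step 2: grad_x = 2*5*0.2803 = 2.8025, grad_y = 2*2*3.8134 = 15.2534
  x_2 = 0.2803 - 0.05*2.8025 = 0.1401
  y_2 = 3.8134 - 0.05*15.2534 = 3.0507
Step 3: grad_x = 2*5*0.1401 = 1.4013, grad_y = 2*2*3.0507 = 12.2028
  x_3 = 0.1401 - 0.05*1.4013 = 0.0701
  y_3 = 3.0507 - 0.05*12.2028 = 2.4406
Step 4: grad_x = 2*5*0.0701 = 0.7006, grad_y = 2*2*2.4406 = 9.7622
  x_4 = 0.0701 - 0.05*0.7006 = 0.035
  y_4 = 2.4406 - 0.05*9.7622 = 1.9524
f(0.035, 1.9524) = 5*0.035^2 + 2*1.9524^2 = 7.6302


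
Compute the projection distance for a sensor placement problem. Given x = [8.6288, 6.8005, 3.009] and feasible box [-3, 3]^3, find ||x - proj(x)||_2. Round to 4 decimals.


Project each component onto [-3, 3].
clip(8.6288) = 3.0, clip(6.8005) = 3.0, clip(3.009) = 3.0
Projection = [3.0, 3.0, 3.0]
Squared diffs: [31.6834, 14.4438, 0.0001]
Distance = sqrt(46.1273) = 6.7917


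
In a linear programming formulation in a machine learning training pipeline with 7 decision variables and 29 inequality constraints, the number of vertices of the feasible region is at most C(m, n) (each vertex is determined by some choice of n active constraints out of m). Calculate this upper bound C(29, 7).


Each vertex corresponds to some choice of n active constraints out of m, so the number of vertices is at most C(m, n) = m! / (n!(m-n)!).
m = 29, n = 7
Numerator: 29 * 28 * 27 * 26 * 25 * 24 * 23
Denominator: 7! = 5040
C(29, 7) = 1560780


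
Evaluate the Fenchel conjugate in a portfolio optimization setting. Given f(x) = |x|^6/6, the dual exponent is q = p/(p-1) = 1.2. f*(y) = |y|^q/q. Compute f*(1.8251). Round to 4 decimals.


The conjugate exponent q satisfies 1/p + 1/q = 1.
p = 6, so q = 6/(6 - 1) = 1.2
|y|^q = 1.8251^1.2 = 2.0585
f*(1.8251) = 2.0585 / 1.2 = 1.7154


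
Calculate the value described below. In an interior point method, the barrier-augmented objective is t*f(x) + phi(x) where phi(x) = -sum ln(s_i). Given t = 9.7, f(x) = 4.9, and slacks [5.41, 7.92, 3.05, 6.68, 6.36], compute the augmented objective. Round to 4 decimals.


Step 1: Compute log-barrier.
ln values: [1.6882, 2.0694, 1.1151, 1.8991, 1.85]
phi = -(1.6882 + 2.0694 + 1.1151 + 1.8991 + 1.85) = -8.6219
Step 2: Compute augmented objective.
t*f(x) = 9.7*4.9 = 47.53
Total = 47.53 - 8.6219 = 38.9081


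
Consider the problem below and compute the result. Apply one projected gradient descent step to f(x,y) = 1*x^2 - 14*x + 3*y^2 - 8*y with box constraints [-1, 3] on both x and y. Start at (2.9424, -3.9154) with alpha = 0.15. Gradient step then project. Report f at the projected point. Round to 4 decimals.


Step 1: Compute gradient at (2.9424, -3.9154).
grad_x = 2*1*2.9424 - 14 = -8.1152
grad_y = 2*3*-3.9154 - 8 = -31.4924
Step 2: Gradient step.
x_raw = 2.9424 - 0.15*-8.1152 = 4.1597
y_raw = -3.9154 - 0.15*-31.4924 = 0.8085
Step 3: Project onto [-1, 3].
x_proj = clip(4.1597) = 3.0
y_proj = clip(0.8085) = 0.8085
Step 4: Evaluate f.
f(3.0, 0.8085) = -37.5069


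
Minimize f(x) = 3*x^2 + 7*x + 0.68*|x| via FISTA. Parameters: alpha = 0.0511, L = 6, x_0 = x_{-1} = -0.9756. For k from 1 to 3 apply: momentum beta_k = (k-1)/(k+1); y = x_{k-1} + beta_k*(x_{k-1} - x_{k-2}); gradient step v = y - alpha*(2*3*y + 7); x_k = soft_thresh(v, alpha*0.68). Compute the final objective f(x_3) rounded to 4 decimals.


FISTA on f(x) = 3*x^2 + 7*x + 0.68*|x|
L = 6, alpha = 0.0511
Iteration 1: beta = 0.0, y = -0.9756 + 0.0*(-0.9756 + 0.9756) = -0.9756
  grad(y) = 1.1464, v = y - alpha*grad = -1.0342
  prox(v) = soft_thresh(-1.0342, 0.0347) = -0.9994
Iteration 2: beta = 0.3333, y = -0.9994 + 0.3333*(-0.9994 + 0.9756) = -1.0074
  grad(y) = 0.9557, v = y - alpha*grad = -1.0562
  prox(v) = soft_thresh(-1.0562, 0.0347) = -1.0215
Iteration 3: beta = 0.5, y = -1.0215 + 0.5*(-1.0215 + 0.9994) = -1.0325
  grad(y) = 0.8051, v = y - alpha*grad = -1.0736
  prox(v) = soft_thresh(-1.0736, 0.0347) = -1.0389
f(x_3) = 3*(-1.0389)^2 + 7*(-1.0389) + 0.68*|-1.0389| = -3.3279


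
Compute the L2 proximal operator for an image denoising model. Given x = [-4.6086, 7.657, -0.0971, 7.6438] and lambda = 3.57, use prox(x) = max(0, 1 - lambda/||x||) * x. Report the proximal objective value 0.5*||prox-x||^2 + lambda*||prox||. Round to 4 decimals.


Step 1: Compute ||x||.
||x|| = 11.7604
Step 2: Compute scaling factor.
scale = max(0, 1 - 3.57/11.7604) = 0.6964
Step 3: prox(x) = [-3.2096, 5.3326, -0.0676, 5.3234]
||prox(x)|| = 8.1904
Step 4: Proximal objective.
0.5*||prox-x||^2 = 6.3725
lambda*||prox|| = 29.2397
Total = 35.612


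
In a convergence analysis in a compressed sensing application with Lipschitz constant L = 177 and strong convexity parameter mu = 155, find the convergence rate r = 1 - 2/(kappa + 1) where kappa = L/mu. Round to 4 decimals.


Step 1: Compute the condition number.
kappa = L/mu = 177/155 = 1.1419
Step 2: Compute the convergence rate.
r = 1 - 2/(kappa + 1) = 1 - 2*mu/(L + mu) = (L - mu)/(L + mu) = 22/332 = 0.0663


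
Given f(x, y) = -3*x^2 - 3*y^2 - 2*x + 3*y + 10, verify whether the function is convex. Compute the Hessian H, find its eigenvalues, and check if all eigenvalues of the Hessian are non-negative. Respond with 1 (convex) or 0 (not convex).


The Hessian of f(x,y) = -3*x^2 - 3*y^2 - 2*x + 3*y + 10 is:
H = [[-6, 0], [0, -6]]
Trace = -6 - 6 = -12
Determinant = -6*-6 - (0)^2 = 36
Discriminant = (-12)^2 - 4*36 = 0.0
Eigenvalues: lambda_1 = -6.0, lambda_2 = -6.0
The function is not convex.

0


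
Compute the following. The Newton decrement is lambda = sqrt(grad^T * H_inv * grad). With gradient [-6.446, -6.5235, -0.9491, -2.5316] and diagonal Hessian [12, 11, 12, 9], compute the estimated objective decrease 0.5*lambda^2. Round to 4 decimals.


Step 1: H is diagonal, so H^(-1) * g = [-0.5372, -0.593, -0.0791, -0.2813].
Step 2: g^T H^(-1) g = sum_i g_i^2 / H_ii
  = (-6.446)^2/12 + (-6.5235)^2/11 + (-0.9491)^2/12 + (-2.5316)^2/9
  = 3.4626 + 3.8687 + 0.0751 + 0.7121 = 8.1185
Step 3: Objective decrease = 0.5 * g^T H^(-1) g = 4.0592


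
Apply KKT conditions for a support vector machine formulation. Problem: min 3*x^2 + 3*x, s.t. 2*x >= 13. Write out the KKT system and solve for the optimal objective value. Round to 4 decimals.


Step 1: Try lambda = 0 (constraint inactive).
x_unc = -3/(2*3) = -0.5
Check: 2*-0.5 = -1.0 < 13 -- violated!
Step 2: Constraint must be active: 2*x = 13
x* = 13/2 = 6.5
lambda = (2*3*6.5 + 3)/2 = 21.0
Step 3: Compute optimal value.
f(x*) = 3*6.5^2 + 3*6.5 = 146.25


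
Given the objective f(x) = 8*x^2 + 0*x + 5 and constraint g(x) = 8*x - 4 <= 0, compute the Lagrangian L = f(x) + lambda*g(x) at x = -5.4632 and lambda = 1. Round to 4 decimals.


Step 1: Evaluate f(x).
f(-5.4632) = 8*(-5.4632)^2 + 0*(-5.4632) + 5 = 243.7724
Step 2: Evaluate g(x).
g(-5.4632) = 8*-5.4632 - 4 = -47.7056
Step 3: Compute Lagrangian.
L = 243.7724 + 1*-47.7056 = 196.0668


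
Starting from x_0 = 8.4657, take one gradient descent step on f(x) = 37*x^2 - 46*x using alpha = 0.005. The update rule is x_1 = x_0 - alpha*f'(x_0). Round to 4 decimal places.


We compute the gradient at x_0 and apply the update.
f'(x) = 74*x - 46
f'(8.4657) = 74*8.4657 - 46 = 580.4618
x_1 = 8.4657 - 0.005*580.4618 = 5.5634


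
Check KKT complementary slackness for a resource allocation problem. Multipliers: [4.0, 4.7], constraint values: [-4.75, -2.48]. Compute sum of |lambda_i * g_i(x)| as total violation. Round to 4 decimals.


KKT complementary slackness check:
lambda_1 * g_1 = 4.0 * -4.75 = -19.0
lambda_2 * g_2 = 4.7 * -2.48 = -11.656
Total violation = 19.0 + 11.656 = 30.656


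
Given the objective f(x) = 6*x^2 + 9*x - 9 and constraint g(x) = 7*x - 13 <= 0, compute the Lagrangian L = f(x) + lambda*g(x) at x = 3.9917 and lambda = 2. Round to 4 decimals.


Step 1: Evaluate f(x).
f(3.9917) = 6*3.9917^2 + 9*3.9917 - 9 = 122.5273
Step 2: Evaluate g(x).
g(3.9917) = 7*3.9917 - 13 = 14.9419
Step 3: Compute Lagrangian.
L = 122.5273 + 2*14.9419 = 152.4111


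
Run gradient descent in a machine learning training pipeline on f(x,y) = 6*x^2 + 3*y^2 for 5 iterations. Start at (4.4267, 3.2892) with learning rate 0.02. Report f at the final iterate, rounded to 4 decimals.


Gradient descent on f(x,y) = 6*x^2 + 3*y^2.
Starting point: (4.4267, 3.2892), alpha = 0.02
Step 1: grad_x = 2*6*4.4267 = 53.1204, grad_y = 2*3*3.2892 = 19.7352
  x_1 = 4.4267 - 0.02*53.1204 = 3.3643
  y_1 = 3.2892 - 0.02*19.7352 = 2.8945
Step 2: grad_x = 2*6*3.3643 = 40.3715, grad_y = 2*3*2.8945 = 17.367
  x_2 = 3.3643 - 0.02*40.3715 = 2.5569
  y_2 = 2.8945 - 0.02*17.367 = 2.5472
Step 3: grad_x = 2*6*2.5569 = 30.6823, grad_y = 2*3*2.5472 = 15.2829
  x_3 = 2.5569 - 0.02*30.6823 = 1.9432
  y_3 = 2.5472 - 0.02*15.2829 = 2.2415
Step 4: grad_x = 2*6*1.9432 = 23.3186, grad_y = 2*3*2.2415 = 13.449
  x_4 = 1.9432 - 0.02*23.3186 = 1.4768
  y_4 = 2.2415 - 0.02*13.449 = 1.9725
Step 5: grad_x = 2*6*1.4768 = 17.7221, grad_y = 2*3*1.9725 = 11.8351
  x_5 = 1.4768 - 0.02*17.7221 = 1.1224
  y_5 = 1.9725 - 0.02*11.8351 = 1.7358
f(1.1224, 1.7358) = 6*1.1224^2 + 3*1.7358^2 = 16.5979


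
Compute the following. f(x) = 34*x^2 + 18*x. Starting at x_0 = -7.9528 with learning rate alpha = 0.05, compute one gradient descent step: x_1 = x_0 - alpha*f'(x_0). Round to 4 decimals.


We compute the gradient at x_0 and apply the update.
f'(x) = 68*x + 18
f'(-7.9528) = 68*-7.9528 + 18 = -522.7904
x_1 = -7.9528 - 0.05*-522.7904 = 18.1867


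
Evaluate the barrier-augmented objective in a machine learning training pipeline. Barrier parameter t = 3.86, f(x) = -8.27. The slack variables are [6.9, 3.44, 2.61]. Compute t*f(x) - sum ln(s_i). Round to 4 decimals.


Step 1: Compute log-barrier.
ln values: [1.9315, 1.2355, 0.9594]
phi = -(1.9315 + 1.2355 + 0.9594) = -4.1263
Step 2: Compute augmented objective.
t*f(x) = 3.86*-8.27 = -31.9222
Total = -31.9222 - 4.1263 = -36.0485


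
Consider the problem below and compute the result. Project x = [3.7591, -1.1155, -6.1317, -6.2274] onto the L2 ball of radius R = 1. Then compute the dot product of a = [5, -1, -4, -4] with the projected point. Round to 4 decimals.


Step 1: Compute ||x|| (intermediates to 6 decimals).
||x|| = sqrt(3.7591^2 + (-1.1155)^2 + (-6.1317)^2 + (-6.2274)^2) = 9.578801
Step 2: Project.
Since ||x|| > R, scale = R/||x|| = 1/9.578801 = 0.104397, proj(x) = scale * x
proj(x) = [0.392439, -0.116455, -0.640131, -0.650122]
Step 3: Dot product.
a^T * proj(x) = 5*0.392439 - 1*(-0.116455) - 4*(-0.640131) - 4*(-0.650122) = 7.2397


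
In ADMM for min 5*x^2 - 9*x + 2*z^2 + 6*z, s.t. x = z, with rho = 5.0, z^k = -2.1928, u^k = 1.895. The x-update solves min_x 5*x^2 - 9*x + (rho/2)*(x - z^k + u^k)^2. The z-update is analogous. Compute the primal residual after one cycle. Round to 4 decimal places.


ADMM iteration with rho = 5.0, z^k = -2.1928, u^k = 1.895
Step 1: x-update.
Minimize 5*x^2 - 9*x + (5.0/2)*(x + 2.1928 + 1.895)^2
FOC: (2*5 + 5.0)*x = 9 + 5.0*(-2.1928 - 1.895)
x^{k+1} = -0.7626
Step 2: z-update.
Minimize 2*z^2 + 6*z + (5.0/2)*(-0.7626 - z + 1.895)^2
FOC: (2*2 + 5.0)*z = -6 + 5.0*(-0.7626 + 1.895)
z^{k+1} = -0.0376
Step 3: u-update.
u^{k+1} = 1.895 - 0.7626 + 0.0376 = 1.17
Step 4: Primal residual = |-0.7626 + 0.0376| = 0.725


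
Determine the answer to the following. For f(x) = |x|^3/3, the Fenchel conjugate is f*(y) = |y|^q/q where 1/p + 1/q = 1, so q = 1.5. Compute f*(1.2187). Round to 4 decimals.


The conjugate exponent q satisfies 1/p + 1/q = 1.
p = 3, so q = 3/(3 - 1) = 1.5
|y|^q = 1.2187^1.5 = 1.3454
f*(1.2187) = 1.3454 / 1.5 = 0.8969


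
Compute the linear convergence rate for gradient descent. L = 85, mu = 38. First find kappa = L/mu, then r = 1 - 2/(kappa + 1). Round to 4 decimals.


Step 1: Compute the condition number.
kappa = L/mu = 85/38 = 2.2368
Step 2: Compute the convergence rate.
r = 1 - 2/(kappa + 1) = 1 - 2*mu/(L + mu) = (L - mu)/(L + mu) = 47/123 = 0.3821


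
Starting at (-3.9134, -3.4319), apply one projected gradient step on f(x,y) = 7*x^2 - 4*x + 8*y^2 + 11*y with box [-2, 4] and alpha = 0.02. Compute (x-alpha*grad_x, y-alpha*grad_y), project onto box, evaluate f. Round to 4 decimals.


Step 1: Compute gradient at (-3.9134, -3.4319).
grad_x = 2*7*-3.9134 - 4 = -58.7876
grad_y = 2*8*-3.4319 + 11 = -43.9104
Step 2: Gradient step.
x_raw = -3.9134 - 0.02*-58.7876 = -2.7376
y_raw = -3.4319 - 0.02*-43.9104 = -2.5537
Step 3: Project onto [-2, 4].
x_proj = clip(-2.7376) = -2.0
y_proj = clip(-2.5537) = -2.0
Step 4: Evaluate f.
f(-2.0, -2.0) = 46.0


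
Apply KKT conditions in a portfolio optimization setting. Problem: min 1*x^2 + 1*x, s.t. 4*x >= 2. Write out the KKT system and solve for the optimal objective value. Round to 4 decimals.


Step 1: Try lambda = 0 (constraint inactive).
x_unc = -1/(2*1) = -0.5
Check: 4*-0.5 = -2.0 < 2 -- violated!
Step 2: Constraint must be active: 4*x = 2
x* = 2/4 = 0.5
lambda = (2*1*0.5 + 1)/4 = 0.5
Step 3: Compute optimal value.
f(x*) = 1*0.5^2 + 1*0.5 = 0.75
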